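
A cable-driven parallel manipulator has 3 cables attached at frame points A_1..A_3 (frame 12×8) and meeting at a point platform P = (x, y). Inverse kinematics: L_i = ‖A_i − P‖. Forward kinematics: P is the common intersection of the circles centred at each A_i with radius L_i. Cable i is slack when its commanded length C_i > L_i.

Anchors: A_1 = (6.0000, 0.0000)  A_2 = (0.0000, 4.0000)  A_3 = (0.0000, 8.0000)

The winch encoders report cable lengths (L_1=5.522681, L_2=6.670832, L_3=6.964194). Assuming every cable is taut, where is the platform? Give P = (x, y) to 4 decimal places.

circle eqns → linear via eq_j − eq_1; set k_j = A_j·A_j − L_j²
k_1 = 36.0000+0.0000−30.5000 = 5.5000
12.0000·x − 8.0000·y = k_1−k_2 = 34.0000
12.0000·x − 16.0000·y = k_1−k_3 = -10.0000
solve first two rows → x=6.5000, y=5.5000

(6.5000, 5.5000)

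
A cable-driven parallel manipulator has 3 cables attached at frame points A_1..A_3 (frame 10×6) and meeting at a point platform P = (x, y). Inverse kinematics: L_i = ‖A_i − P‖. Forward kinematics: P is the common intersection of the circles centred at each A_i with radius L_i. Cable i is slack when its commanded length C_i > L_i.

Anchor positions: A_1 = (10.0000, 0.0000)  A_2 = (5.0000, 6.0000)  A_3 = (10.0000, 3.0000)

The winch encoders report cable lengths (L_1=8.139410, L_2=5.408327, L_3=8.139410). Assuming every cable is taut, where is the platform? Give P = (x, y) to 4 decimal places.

each cable: (A_i−P)·(A_i−P) = L_i²; let c_i = ‖A_i‖²−L_i²
c_1 = 100.0000+0.0000−66.2500 = 33.7500
row 1: 10.0000x − 12.0000y = 2.0000  (c_2=31.7500)
row 2: 0.0000x − 6.0000y = -9.0000  (c_3=42.7500)
Cramer on rows 1–2 → x = 2.0000, y = 1.5000

(2.0000, 1.5000)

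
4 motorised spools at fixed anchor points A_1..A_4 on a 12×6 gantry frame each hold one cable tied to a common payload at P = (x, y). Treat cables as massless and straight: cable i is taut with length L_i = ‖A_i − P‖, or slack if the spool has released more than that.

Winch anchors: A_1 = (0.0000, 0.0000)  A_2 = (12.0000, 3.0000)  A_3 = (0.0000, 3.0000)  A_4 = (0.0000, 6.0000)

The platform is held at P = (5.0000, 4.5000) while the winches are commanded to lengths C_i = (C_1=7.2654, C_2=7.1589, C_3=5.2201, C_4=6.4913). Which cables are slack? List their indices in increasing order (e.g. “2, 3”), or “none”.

1, 4

cable 1: √((-5.0000)²+(-4.5000)²)=6.7268, C_1=7.2654: slack
cable 2: √((7.0000)²+(-1.5000)²)=7.1589, C_2=7.1589: taut
cable 3: √((-5.0000)²+(-1.5000)²)=5.2202, C_3=5.2201: taut
cable 4: √((-5.0000)²+(1.5000)²)=5.2202, C_4=6.4913: slack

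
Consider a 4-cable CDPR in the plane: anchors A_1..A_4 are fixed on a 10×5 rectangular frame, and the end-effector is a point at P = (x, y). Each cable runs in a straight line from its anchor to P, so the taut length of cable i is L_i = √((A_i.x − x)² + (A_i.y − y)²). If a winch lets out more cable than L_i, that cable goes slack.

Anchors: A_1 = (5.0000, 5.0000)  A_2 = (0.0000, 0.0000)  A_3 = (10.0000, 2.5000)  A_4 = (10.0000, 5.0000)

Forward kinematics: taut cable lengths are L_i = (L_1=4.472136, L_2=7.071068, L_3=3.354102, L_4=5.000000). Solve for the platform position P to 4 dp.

circle eqns → linear via eq_j − eq_1; set q_j = A_j·A_j − L_j²
q_1 = 25.0000+25.0000−20.0000 = 30.0000
10.0000·x + 10.0000·y = q_1−q_2 = 80.0000
-10.0000·x + 5.0000·y = q_1−q_3 = -65.0000
-10.0000·x + 0.0000·y = q_1−q_4 = -70.0000
solve first two rows → x=7.0000, y=1.0000
check cable 4: ‖A_4−P‖² = 25.0000 ≈ L_4² = 25.0000 ✓

(7.0000, 1.0000)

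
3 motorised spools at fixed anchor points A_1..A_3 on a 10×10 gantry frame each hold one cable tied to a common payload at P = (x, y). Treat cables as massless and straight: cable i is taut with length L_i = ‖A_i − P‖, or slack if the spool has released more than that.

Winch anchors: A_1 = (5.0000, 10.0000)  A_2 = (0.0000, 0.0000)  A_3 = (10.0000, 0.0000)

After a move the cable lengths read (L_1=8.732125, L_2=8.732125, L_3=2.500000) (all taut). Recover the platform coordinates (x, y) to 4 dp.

expand ‖A_i−P‖²=L_i² and subtract eq 1 (q_i ≔ ‖A_i‖²−L_i²)
q_1 = 25.0000+100.0000−76.2500 = 48.7500
eq1−eq2 → [10.0000  20.0000]·P = 125.0000
eq1−eq3 → [-10.0000  20.0000]·P = -45.0000
2×2 solve → P = (8.5000, 2.0000)

(8.5000, 2.0000)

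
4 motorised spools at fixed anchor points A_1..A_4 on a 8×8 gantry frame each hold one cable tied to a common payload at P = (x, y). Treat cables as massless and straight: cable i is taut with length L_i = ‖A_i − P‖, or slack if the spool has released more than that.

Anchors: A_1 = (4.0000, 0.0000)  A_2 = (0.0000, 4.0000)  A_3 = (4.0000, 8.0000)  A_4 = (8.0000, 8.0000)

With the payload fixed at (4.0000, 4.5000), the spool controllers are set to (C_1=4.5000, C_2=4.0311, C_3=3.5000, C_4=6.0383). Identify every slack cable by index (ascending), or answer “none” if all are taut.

4

cable 1: √((0.0000)²+(-4.5000)²)=4.5000, C_1=4.5000: taut
cable 2: √((-4.0000)²+(-0.5000)²)=4.0311, C_2=4.0311: taut
cable 3: √((0.0000)²+(3.5000)²)=3.5000, C_3=3.5000: taut
cable 4: √((4.0000)²+(3.5000)²)=5.3151, C_4=6.0383: slack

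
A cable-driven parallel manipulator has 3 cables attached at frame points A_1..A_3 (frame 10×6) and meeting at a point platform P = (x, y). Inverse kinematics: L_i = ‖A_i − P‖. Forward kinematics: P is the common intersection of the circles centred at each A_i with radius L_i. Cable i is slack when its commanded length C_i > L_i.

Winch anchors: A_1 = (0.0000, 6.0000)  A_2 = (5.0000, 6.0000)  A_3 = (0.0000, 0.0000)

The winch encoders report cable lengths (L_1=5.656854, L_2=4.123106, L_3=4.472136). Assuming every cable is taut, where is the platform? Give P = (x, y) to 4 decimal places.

each cable: (A_i−P)·(A_i−P) = L_i²; let k_i = ‖A_i‖²−L_i²
k_1 = 0.0000+36.0000−32.0000 = 4.0000
row 1: -10.0000x + 0.0000y = -40.0000  (k_2=44.0000)
row 2: 0.0000x + 12.0000y = 24.0000  (k_3=-20.0000)
Cramer on rows 1–2 → x = 4.0000, y = 2.0000

(4.0000, 2.0000)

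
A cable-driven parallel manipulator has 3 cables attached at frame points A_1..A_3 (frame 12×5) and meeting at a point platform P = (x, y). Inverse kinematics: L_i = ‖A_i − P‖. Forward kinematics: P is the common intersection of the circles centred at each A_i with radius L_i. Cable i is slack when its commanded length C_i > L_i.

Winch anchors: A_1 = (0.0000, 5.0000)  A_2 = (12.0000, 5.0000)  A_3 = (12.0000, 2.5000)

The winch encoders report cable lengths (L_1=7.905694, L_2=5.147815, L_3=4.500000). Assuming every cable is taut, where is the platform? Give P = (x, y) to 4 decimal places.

circle eqns → linear via eq_j − eq_1; set c_j = A_j·A_j − L_j²
c_1 = 0.0000+25.0000−62.5000 = -37.5000
-24.0000·x + 0.0000·y = c_1−c_2 = -180.0000
-24.0000·x + 5.0000·y = c_1−c_3 = -167.5000
solve first two rows → x=7.5000, y=2.5000

(7.5000, 2.5000)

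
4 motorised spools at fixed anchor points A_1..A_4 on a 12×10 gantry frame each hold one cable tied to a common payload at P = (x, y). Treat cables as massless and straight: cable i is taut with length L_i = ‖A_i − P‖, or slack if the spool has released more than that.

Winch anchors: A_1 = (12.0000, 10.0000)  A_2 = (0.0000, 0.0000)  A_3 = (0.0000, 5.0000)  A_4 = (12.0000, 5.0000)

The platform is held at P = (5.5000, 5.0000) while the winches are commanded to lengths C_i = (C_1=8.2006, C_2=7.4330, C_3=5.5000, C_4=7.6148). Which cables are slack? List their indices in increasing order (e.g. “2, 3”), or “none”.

4

cable 1: L_1 = ‖A_1−P‖ = 8.2006;  C_1 = 8.2006 → taut
cable 2: L_2 = ‖A_2−P‖ = 7.4330;  C_2 = 7.4330 → taut
cable 3: L_3 = ‖A_3−P‖ = 5.5000;  C_3 = 5.5000 → taut
cable 4: L_4 = ‖A_4−P‖ = 6.5000;  C_4 = 7.6148 → slack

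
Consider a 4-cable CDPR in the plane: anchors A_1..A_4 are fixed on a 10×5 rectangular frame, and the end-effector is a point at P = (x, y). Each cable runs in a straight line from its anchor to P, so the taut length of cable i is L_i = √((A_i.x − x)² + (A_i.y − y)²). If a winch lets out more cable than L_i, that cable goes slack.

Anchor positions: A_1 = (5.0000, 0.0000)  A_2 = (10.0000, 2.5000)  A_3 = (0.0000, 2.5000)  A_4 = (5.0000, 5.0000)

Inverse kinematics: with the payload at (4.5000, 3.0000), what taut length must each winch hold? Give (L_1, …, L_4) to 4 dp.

(3.0414, 5.5227, 4.5277, 2.0616)

L_1: Δ = A_1−P = (0.5000, -3.0000) → ‖Δ‖ = √9.2500 = 3.0414
L_2: Δ = A_2−P = (5.5000, -0.5000) → ‖Δ‖ = √30.5000 = 5.5227
L_3: Δ = A_3−P = (-4.5000, -0.5000) → ‖Δ‖ = √20.5000 = 4.5277
L_4: Δ = A_4−P = (0.5000, 2.0000) → ‖Δ‖ = √4.2500 = 2.0616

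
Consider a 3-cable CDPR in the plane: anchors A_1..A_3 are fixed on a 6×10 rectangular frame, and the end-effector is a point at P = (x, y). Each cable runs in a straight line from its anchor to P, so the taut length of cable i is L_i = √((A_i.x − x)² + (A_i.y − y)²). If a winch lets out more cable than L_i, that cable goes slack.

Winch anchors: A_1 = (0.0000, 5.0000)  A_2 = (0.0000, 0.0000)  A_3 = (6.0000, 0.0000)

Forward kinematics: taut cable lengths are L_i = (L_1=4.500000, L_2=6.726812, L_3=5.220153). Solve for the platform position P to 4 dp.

expand ‖A_i−P‖²=L_i² and subtract eq 1 (k_i ≔ ‖A_i‖²−L_i²)
k_1 = 0.0000+25.0000−20.2500 = 4.7500
eq1−eq2 → [0.0000  10.0000]·P = 50.0000
eq1−eq3 → [-12.0000  10.0000]·P = -4.0000
2×2 solve → P = (4.5000, 5.0000)

(4.5000, 5.0000)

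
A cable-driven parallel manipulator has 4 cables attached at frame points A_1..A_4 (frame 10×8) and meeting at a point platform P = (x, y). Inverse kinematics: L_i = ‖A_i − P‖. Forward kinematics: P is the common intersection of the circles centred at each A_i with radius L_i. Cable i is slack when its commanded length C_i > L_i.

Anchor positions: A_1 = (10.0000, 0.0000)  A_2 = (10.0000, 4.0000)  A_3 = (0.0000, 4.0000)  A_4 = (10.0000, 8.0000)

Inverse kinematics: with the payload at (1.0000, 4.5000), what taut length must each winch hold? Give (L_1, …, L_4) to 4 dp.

L_1: Δ = A_1−P = (9.0000, -4.5000) → ‖Δ‖ = √101.2500 = 10.0623
L_2: Δ = A_2−P = (9.0000, -0.5000) → ‖Δ‖ = √81.2500 = 9.0139
L_3: Δ = A_3−P = (-1.0000, -0.5000) → ‖Δ‖ = √1.2500 = 1.1180
L_4: Δ = A_4−P = (9.0000, 3.5000) → ‖Δ‖ = √93.2500 = 9.6566

(10.0623, 9.0139, 1.1180, 9.6566)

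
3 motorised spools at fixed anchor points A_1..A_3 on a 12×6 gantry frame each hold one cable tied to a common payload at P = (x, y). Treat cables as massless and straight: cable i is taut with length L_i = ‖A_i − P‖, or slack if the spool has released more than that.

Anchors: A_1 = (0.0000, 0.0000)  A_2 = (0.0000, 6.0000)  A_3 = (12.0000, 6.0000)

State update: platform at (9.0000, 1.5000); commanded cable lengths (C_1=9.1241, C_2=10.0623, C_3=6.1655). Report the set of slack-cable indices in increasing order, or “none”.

cable 1: L_1 = ‖A_1−P‖ = 9.1241;  C_1 = 9.1241 → taut
cable 2: L_2 = ‖A_2−P‖ = 10.0623;  C_2 = 10.0623 → taut
cable 3: L_3 = ‖A_3−P‖ = 5.4083;  C_3 = 6.1655 → slack

3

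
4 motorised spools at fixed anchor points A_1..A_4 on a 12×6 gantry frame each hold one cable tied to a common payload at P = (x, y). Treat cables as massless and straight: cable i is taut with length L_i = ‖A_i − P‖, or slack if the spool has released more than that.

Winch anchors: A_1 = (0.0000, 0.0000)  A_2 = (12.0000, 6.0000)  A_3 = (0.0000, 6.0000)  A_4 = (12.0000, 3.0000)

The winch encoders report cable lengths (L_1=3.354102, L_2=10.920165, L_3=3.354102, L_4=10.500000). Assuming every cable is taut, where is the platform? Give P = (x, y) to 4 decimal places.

expand ‖A_i−P‖²=L_i² and subtract eq 1 (q_i ≔ ‖A_i‖²−L_i²)
q_1 = 0.0000+0.0000−11.2500 = -11.2500
eq1−eq2 → [-24.0000  -12.0000]·P = -72.0000
eq1−eq3 → [0.0000  -12.0000]·P = -36.0000
eq1−eq4 → [-24.0000  -6.0000]·P = -54.0000
2×2 solve → P = (1.5000, 3.0000)
check cable 4: ‖A_4−P‖² = 110.2500 ≈ L_4² = 110.2500 ✓

(1.5000, 3.0000)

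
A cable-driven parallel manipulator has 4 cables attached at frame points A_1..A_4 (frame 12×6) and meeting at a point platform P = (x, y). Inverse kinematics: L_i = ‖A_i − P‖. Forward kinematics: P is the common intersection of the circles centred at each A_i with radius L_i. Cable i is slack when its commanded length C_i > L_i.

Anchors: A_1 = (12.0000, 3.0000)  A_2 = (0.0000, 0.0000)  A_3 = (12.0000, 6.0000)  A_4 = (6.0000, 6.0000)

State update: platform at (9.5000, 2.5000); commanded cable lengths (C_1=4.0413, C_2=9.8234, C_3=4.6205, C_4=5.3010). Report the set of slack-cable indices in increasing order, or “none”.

cable 1: L_1 = ‖A_1−P‖ = 2.5495;  C_1 = 4.0413 → slack
cable 2: L_2 = ‖A_2−P‖ = 9.8234;  C_2 = 9.8234 → taut
cable 3: L_3 = ‖A_3−P‖ = 4.3012;  C_3 = 4.6205 → slack
cable 4: L_4 = ‖A_4−P‖ = 4.9497;  C_4 = 5.3010 → slack

1, 3, 4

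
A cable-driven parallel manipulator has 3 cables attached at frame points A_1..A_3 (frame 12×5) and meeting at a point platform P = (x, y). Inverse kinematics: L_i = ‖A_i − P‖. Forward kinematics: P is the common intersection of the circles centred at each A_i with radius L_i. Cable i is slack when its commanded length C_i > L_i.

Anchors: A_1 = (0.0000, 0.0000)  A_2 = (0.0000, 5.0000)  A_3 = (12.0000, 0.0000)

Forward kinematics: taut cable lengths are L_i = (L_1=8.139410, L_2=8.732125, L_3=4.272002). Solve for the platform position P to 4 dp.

each cable: (A_i−P)·(A_i−P) = L_i²; let k_i = ‖A_i‖²−L_i²
k_1 = 0.0000+0.0000−66.2500 = -66.2500
row 1: 0.0000x − 10.0000y = -15.0000  (k_2=-51.2500)
row 2: -24.0000x + 0.0000y = -192.0000  (k_3=125.7500)
Cramer on rows 1–2 → x = 8.0000, y = 1.5000

(8.0000, 1.5000)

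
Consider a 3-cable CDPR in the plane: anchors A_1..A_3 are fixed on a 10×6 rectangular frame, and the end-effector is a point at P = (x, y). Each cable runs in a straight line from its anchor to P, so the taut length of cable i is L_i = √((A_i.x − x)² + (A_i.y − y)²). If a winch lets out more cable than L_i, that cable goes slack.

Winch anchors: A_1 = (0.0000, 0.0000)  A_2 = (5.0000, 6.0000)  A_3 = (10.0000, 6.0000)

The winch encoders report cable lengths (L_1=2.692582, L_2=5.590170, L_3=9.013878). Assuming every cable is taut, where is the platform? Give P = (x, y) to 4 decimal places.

expand ‖A_i−P‖²=L_i² and subtract eq 1 (k_i ≔ ‖A_i‖²−L_i²)
k_1 = 0.0000+0.0000−7.2500 = -7.2500
eq1−eq2 → [-10.0000  -12.0000]·P = -37.0000
eq1−eq3 → [-20.0000  -12.0000]·P = -62.0000
2×2 solve → P = (2.5000, 1.0000)

(2.5000, 1.0000)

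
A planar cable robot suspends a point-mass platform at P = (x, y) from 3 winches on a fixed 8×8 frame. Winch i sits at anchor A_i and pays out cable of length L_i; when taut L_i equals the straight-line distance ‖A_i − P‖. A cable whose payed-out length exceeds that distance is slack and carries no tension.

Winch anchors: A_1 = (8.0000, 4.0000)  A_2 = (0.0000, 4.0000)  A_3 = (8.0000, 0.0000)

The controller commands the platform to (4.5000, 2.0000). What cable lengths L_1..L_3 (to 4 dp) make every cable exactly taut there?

L_1: Δ = A_1−P = (3.5000, 2.0000) → ‖Δ‖ = √16.2500 = 4.0311
L_2: Δ = A_2−P = (-4.5000, 2.0000) → ‖Δ‖ = √24.2500 = 4.9244
L_3: Δ = A_3−P = (3.5000, -2.0000) → ‖Δ‖ = √16.2500 = 4.0311

(4.0311, 4.9244, 4.0311)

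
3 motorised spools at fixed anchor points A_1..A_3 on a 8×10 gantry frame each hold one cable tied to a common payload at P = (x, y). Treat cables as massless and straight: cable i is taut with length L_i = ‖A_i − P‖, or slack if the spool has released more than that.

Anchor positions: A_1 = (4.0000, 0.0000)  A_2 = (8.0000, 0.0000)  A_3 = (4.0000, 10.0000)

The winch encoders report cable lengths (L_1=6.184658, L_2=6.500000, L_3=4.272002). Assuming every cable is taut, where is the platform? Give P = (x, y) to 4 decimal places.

(5.5000, 6.0000)

expand ‖A_i−P‖²=L_i² and subtract eq 1 (k_i ≔ ‖A_i‖²−L_i²)
k_1 = 16.0000+0.0000−38.2500 = -22.2500
eq1−eq2 → [-8.0000  0.0000]·P = -44.0000
eq1−eq3 → [0.0000  -20.0000]·P = -120.0000
2×2 solve → P = (5.5000, 6.0000)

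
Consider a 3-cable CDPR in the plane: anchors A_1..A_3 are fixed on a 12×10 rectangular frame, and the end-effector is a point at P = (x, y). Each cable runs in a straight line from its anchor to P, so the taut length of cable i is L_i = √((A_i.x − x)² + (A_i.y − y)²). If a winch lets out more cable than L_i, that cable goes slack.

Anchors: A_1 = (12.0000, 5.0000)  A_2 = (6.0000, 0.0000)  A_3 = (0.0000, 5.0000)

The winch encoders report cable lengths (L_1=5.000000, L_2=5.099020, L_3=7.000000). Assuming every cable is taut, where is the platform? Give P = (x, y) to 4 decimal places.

expand ‖A_i−P‖²=L_i² and subtract eq 1 (c_i ≔ ‖A_i‖²−L_i²)
c_1 = 144.0000+25.0000−25.0000 = 144.0000
eq1−eq2 → [12.0000  10.0000]·P = 134.0000
eq1−eq3 → [24.0000  0.0000]·P = 168.0000
2×2 solve → P = (7.0000, 5.0000)

(7.0000, 5.0000)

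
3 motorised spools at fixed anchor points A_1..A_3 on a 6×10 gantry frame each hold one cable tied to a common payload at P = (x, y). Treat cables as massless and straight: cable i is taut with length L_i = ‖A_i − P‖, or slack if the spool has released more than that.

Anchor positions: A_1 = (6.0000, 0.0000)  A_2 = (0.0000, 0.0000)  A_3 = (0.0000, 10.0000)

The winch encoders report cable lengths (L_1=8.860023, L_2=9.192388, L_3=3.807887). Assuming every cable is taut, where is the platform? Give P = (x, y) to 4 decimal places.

(3.5000, 8.5000)

circle eqns → linear via eq_j − eq_1; set k_j = A_j·A_j − L_j²
k_1 = 36.0000+0.0000−78.5000 = -42.5000
12.0000·x + 0.0000·y = k_1−k_2 = 42.0000
12.0000·x − 20.0000·y = k_1−k_3 = -128.0000
solve first two rows → x=3.5000, y=8.5000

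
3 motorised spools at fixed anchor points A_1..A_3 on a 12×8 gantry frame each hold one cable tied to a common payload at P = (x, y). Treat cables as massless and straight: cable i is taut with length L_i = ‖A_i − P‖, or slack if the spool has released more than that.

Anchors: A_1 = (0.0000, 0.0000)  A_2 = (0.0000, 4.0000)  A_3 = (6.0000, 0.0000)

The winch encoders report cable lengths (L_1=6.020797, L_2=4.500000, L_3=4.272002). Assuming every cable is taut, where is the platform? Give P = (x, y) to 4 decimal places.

(4.5000, 4.0000)

expand ‖A_i−P‖²=L_i² and subtract eq 1 (k_i ≔ ‖A_i‖²−L_i²)
k_1 = 0.0000+0.0000−36.2500 = -36.2500
eq1−eq2 → [0.0000  -8.0000]·P = -32.0000
eq1−eq3 → [-12.0000  0.0000]·P = -54.0000
2×2 solve → P = (4.5000, 4.0000)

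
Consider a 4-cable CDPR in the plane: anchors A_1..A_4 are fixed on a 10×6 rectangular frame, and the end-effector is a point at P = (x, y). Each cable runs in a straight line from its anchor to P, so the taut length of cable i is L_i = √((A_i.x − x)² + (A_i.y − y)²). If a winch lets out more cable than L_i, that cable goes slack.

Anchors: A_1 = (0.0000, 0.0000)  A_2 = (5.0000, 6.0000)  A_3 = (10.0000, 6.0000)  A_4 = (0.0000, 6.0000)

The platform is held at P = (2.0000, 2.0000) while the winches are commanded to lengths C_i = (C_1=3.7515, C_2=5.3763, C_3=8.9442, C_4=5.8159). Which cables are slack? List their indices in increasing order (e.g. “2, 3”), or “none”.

1, 2, 4

i=1: geometric 2.8284 vs commanded 3.7515 ⇒ slack
i=2: geometric 5.0000 vs commanded 5.3763 ⇒ slack
i=3: geometric 8.9443 vs commanded 8.9442 ⇒ taut
i=4: geometric 4.4721 vs commanded 5.8159 ⇒ slack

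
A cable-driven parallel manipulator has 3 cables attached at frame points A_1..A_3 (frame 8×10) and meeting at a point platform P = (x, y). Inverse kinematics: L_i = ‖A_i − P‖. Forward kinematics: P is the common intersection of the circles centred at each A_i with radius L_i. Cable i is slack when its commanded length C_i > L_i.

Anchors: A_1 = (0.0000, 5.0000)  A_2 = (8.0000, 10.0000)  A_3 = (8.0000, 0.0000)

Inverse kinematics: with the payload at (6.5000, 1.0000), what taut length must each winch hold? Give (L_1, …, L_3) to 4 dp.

(7.6322, 9.1241, 1.8028)

cable 1: Δx=-6.5000, Δy=4.0000; L_1 = √(Δx²+Δy²) = 7.6322
cable 2: Δx=1.5000, Δy=9.0000; L_2 = √(Δx²+Δy²) = 9.1241
cable 3: Δx=1.5000, Δy=-1.0000; L_3 = √(Δx²+Δy²) = 1.8028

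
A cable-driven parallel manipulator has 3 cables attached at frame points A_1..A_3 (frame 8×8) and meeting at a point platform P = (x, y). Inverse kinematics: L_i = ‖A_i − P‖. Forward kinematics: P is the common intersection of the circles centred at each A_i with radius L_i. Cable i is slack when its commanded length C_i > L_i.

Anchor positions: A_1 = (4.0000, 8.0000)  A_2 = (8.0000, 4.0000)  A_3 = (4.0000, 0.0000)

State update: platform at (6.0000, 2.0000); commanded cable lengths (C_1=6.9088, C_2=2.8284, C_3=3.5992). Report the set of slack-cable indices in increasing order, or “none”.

cable 1: L_1 = ‖A_1−P‖ = 6.3246;  C_1 = 6.9088 → slack
cable 2: L_2 = ‖A_2−P‖ = 2.8284;  C_2 = 2.8284 → taut
cable 3: L_3 = ‖A_3−P‖ = 2.8284;  C_3 = 3.5992 → slack

1, 3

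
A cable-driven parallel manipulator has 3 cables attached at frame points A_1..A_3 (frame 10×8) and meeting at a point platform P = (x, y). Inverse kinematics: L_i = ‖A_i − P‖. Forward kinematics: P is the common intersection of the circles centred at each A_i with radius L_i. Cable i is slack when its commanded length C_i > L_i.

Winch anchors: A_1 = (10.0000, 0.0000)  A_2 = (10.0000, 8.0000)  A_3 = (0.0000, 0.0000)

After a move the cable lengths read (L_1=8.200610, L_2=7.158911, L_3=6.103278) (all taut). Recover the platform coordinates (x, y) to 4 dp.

each cable: (A_i−P)·(A_i−P) = L_i²; let q_i = ‖A_i‖²−L_i²
q_1 = 100.0000+0.0000−67.2500 = 32.7500
row 1: 0.0000x − 16.0000y = -80.0000  (q_2=112.7500)
row 2: 20.0000x + 0.0000y = 70.0000  (q_3=-37.2500)
Cramer on rows 1–2 → x = 3.5000, y = 5.0000

(3.5000, 5.0000)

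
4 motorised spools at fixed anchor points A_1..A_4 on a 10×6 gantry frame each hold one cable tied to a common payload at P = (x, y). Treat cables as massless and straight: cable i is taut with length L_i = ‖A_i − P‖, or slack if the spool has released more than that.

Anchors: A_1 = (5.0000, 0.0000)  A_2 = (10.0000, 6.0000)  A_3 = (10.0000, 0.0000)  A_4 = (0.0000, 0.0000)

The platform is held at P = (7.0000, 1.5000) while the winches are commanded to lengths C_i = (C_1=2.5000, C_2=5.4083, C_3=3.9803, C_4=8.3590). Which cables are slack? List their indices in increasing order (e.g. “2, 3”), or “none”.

3, 4

cable 1: L_1 = ‖A_1−P‖ = 2.5000;  C_1 = 2.5000 → taut
cable 2: L_2 = ‖A_2−P‖ = 5.4083;  C_2 = 5.4083 → taut
cable 3: L_3 = ‖A_3−P‖ = 3.3541;  C_3 = 3.9803 → slack
cable 4: L_4 = ‖A_4−P‖ = 7.1589;  C_4 = 8.3590 → slack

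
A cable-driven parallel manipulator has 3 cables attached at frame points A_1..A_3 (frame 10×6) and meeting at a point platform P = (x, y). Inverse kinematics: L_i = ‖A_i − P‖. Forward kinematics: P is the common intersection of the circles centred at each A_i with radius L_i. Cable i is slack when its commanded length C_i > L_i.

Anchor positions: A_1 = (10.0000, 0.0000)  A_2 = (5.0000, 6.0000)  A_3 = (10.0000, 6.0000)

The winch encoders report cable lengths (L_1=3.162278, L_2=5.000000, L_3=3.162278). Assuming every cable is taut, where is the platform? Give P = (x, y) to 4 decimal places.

(9.0000, 3.0000)

each cable: (A_i−P)·(A_i−P) = L_i²; let q_i = ‖A_i‖²−L_i²
q_1 = 100.0000+0.0000−10.0000 = 90.0000
row 1: 10.0000x − 12.0000y = 54.0000  (q_2=36.0000)
row 2: 0.0000x − 12.0000y = -36.0000  (q_3=126.0000)
Cramer on rows 1–2 → x = 9.0000, y = 3.0000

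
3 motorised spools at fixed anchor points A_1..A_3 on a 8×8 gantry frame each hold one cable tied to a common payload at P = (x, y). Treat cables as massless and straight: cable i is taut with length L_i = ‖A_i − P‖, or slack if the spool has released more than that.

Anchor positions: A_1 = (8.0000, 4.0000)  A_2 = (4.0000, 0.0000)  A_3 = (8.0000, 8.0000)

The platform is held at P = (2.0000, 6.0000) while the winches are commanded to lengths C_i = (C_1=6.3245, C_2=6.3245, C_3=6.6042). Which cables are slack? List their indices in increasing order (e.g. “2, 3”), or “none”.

3

cable 1: L_1 = ‖A_1−P‖ = 6.3246;  C_1 = 6.3245 → taut
cable 2: L_2 = ‖A_2−P‖ = 6.3246;  C_2 = 6.3245 → taut
cable 3: L_3 = ‖A_3−P‖ = 6.3246;  C_3 = 6.6042 → slack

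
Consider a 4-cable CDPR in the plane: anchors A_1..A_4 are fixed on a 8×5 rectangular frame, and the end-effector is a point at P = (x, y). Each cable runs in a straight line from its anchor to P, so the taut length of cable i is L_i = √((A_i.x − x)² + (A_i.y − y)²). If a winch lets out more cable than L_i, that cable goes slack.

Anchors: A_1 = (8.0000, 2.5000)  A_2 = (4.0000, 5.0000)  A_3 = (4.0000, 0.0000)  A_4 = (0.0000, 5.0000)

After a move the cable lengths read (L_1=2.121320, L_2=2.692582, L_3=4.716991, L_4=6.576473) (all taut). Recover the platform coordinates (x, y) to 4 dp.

(6.5000, 4.0000)

each cable: (A_i−P)·(A_i−P) = L_i²; let c_i = ‖A_i‖²−L_i²
c_1 = 64.0000+6.2500−4.5000 = 65.7500
row 1: 8.0000x − 5.0000y = 32.0000  (c_2=33.7500)
row 2: 8.0000x + 5.0000y = 72.0000  (c_3=-6.2500)
row 3: 16.0000x − 5.0000y = 84.0000  (c_4=-18.2500)
Cramer on rows 1–2 → x = 6.5000, y = 4.0000
check cable 4: ‖A_4−P‖² = 43.2500 ≈ L_4² = 43.2500 ✓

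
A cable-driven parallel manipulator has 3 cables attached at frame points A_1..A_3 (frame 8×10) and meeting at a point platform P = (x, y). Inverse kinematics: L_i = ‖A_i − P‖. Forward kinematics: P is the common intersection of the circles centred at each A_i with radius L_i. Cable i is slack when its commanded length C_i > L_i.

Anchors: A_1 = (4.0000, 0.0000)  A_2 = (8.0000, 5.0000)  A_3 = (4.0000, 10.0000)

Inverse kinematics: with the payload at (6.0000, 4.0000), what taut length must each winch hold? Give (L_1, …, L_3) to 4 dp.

L_1 = √((4.0000−6.0000)² + (0.0000−4.0000)²) = 4.4721
L_2 = √((8.0000−6.0000)² + (5.0000−4.0000)²) = 2.2361
L_3 = √((4.0000−6.0000)² + (10.0000−4.0000)²) = 6.3246

(4.4721, 2.2361, 6.3246)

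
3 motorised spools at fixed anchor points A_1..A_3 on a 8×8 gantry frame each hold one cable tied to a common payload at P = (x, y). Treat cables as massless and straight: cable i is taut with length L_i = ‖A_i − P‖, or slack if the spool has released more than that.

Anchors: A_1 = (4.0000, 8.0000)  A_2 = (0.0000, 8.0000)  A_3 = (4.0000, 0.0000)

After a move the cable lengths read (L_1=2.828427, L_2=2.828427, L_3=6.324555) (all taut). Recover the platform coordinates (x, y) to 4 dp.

(2.0000, 6.0000)

circle eqns → linear via eq_j − eq_1; set k_j = A_j·A_j − L_j²
k_1 = 16.0000+64.0000−8.0000 = 72.0000
8.0000·x + 0.0000·y = k_1−k_2 = 16.0000
0.0000·x + 16.0000·y = k_1−k_3 = 96.0000
solve first two rows → x=2.0000, y=6.0000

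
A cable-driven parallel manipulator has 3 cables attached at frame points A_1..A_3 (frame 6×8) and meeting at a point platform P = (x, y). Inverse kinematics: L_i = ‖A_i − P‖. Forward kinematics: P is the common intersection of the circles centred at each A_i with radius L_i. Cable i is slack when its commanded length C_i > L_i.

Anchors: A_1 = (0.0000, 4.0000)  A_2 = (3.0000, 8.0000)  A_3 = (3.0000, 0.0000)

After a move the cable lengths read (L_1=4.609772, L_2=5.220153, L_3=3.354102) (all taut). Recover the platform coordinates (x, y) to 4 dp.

(4.5000, 3.0000)

circle eqns → linear via eq_j − eq_1; set q_j = A_j·A_j − L_j²
q_1 = 0.0000+16.0000−21.2500 = -5.2500
-6.0000·x − 8.0000·y = q_1−q_2 = -51.0000
-6.0000·x + 8.0000·y = q_1−q_3 = -3.0000
solve first two rows → x=4.5000, y=3.0000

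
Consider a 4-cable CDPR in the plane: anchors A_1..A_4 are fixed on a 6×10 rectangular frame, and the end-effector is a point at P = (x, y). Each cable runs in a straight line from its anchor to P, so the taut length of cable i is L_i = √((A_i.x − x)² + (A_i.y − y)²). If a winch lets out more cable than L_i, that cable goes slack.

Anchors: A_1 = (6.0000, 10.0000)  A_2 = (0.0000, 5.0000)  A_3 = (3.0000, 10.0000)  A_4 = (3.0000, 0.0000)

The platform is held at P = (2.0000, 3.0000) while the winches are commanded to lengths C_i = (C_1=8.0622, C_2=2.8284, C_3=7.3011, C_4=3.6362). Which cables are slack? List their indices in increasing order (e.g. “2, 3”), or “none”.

3, 4

i=1: geometric 8.0623 vs commanded 8.0622 ⇒ taut
i=2: geometric 2.8284 vs commanded 2.8284 ⇒ taut
i=3: geometric 7.0711 vs commanded 7.3011 ⇒ slack
i=4: geometric 3.1623 vs commanded 3.6362 ⇒ slack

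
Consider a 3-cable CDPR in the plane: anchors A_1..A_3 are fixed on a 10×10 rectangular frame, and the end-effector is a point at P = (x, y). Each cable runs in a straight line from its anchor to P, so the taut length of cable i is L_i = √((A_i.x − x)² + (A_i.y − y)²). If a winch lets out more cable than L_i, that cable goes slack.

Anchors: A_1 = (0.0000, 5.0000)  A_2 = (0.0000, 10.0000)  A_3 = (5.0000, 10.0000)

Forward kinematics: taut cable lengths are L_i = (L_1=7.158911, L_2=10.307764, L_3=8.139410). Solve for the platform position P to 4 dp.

expand ‖A_i−P‖²=L_i² and subtract eq 1 (k_i ≔ ‖A_i‖²−L_i²)
k_1 = 0.0000+25.0000−51.2500 = -26.2500
eq1−eq2 → [0.0000  -10.0000]·P = -20.0000
eq1−eq3 → [-10.0000  -10.0000]·P = -85.0000
2×2 solve → P = (6.5000, 2.0000)

(6.5000, 2.0000)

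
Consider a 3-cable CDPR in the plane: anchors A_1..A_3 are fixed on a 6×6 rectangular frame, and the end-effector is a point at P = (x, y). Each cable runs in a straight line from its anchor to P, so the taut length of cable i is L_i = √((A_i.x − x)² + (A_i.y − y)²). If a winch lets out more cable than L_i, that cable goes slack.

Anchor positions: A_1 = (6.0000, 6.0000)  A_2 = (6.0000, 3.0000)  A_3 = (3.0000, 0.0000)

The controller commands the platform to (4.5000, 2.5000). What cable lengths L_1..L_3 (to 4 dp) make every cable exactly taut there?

L_1: Δ = A_1−P = (1.5000, 3.5000) → ‖Δ‖ = √14.5000 = 3.8079
L_2: Δ = A_2−P = (1.5000, 0.5000) → ‖Δ‖ = √2.5000 = 1.5811
L_3: Δ = A_3−P = (-1.5000, -2.5000) → ‖Δ‖ = √8.5000 = 2.9155

(3.8079, 1.5811, 2.9155)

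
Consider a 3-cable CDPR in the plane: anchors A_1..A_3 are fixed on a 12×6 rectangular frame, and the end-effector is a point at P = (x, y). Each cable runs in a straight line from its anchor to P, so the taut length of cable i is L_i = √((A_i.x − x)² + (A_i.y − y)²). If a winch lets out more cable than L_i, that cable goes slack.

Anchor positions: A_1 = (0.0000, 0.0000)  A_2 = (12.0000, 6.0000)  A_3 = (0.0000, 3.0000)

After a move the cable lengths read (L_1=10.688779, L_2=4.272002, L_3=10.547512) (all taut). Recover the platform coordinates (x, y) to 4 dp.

circle eqns → linear via eq_j − eq_1; set c_j = A_j·A_j − L_j²
c_1 = 0.0000+0.0000−114.2500 = -114.2500
-24.0000·x − 12.0000·y = c_1−c_2 = -276.0000
0.0000·x − 6.0000·y = c_1−c_3 = -12.0000
solve first two rows → x=10.5000, y=2.0000

(10.5000, 2.0000)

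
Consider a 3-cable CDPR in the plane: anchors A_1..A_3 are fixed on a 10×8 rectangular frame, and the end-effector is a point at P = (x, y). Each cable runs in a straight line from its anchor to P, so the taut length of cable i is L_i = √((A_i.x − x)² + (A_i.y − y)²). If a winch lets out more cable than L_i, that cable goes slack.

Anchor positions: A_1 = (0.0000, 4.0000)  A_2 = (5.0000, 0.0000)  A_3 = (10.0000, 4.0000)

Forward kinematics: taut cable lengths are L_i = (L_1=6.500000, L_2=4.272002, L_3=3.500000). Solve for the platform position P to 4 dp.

(6.5000, 4.0000)

circle eqns → linear via eq_j − eq_1; set k_j = A_j·A_j − L_j²
k_1 = 0.0000+16.0000−42.2500 = -26.2500
-10.0000·x + 8.0000·y = k_1−k_2 = -33.0000
-20.0000·x + 0.0000·y = k_1−k_3 = -130.0000
solve first two rows → x=6.5000, y=4.0000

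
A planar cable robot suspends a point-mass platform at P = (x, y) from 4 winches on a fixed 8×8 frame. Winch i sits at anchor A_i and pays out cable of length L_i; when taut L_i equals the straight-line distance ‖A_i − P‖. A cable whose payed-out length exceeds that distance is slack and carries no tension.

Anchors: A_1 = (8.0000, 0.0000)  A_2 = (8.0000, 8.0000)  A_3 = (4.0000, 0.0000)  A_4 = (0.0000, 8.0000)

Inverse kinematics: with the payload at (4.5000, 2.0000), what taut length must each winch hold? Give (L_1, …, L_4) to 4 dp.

L_1 = √((8.0000−4.5000)² + (0.0000−2.0000)²) = 4.0311
L_2 = √((8.0000−4.5000)² + (8.0000−2.0000)²) = 6.9462
L_3 = √((4.0000−4.5000)² + (0.0000−2.0000)²) = 2.0616
L_4 = √((0.0000−4.5000)² + (8.0000−2.0000)²) = 7.5000

(4.0311, 6.9462, 2.0616, 7.5000)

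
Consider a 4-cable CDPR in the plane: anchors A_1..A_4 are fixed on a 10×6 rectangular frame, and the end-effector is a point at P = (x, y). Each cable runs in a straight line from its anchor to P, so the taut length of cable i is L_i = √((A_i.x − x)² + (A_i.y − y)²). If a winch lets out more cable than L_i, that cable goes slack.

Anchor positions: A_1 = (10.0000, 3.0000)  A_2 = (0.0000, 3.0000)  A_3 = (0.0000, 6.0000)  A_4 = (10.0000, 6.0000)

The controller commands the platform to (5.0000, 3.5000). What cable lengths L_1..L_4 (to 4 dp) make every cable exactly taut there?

(5.0249, 5.0249, 5.5902, 5.5902)

L_1: Δ = A_1−P = (5.0000, -0.5000) → ‖Δ‖ = √25.2500 = 5.0249
L_2: Δ = A_2−P = (-5.0000, -0.5000) → ‖Δ‖ = √25.2500 = 5.0249
L_3: Δ = A_3−P = (-5.0000, 2.5000) → ‖Δ‖ = √31.2500 = 5.5902
L_4: Δ = A_4−P = (5.0000, 2.5000) → ‖Δ‖ = √31.2500 = 5.5902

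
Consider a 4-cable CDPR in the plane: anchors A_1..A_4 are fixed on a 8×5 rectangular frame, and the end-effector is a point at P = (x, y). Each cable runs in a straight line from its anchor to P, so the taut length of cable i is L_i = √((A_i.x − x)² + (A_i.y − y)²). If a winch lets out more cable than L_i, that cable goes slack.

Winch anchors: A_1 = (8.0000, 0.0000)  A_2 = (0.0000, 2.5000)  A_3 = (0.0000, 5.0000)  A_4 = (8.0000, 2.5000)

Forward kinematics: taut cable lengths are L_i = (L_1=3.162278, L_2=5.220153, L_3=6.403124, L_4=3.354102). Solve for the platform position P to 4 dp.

circle eqns → linear via eq_j − eq_1; set k_j = A_j·A_j − L_j²
k_1 = 64.0000+0.0000−10.0000 = 54.0000
16.0000·x − 5.0000·y = k_1−k_2 = 75.0000
16.0000·x − 10.0000·y = k_1−k_3 = 70.0000
0.0000·x − 5.0000·y = k_1−k_4 = -5.0000
solve first two rows → x=5.0000, y=1.0000
check cable 4: ‖A_4−P‖² = 11.2500 ≈ L_4² = 11.2500 ✓

(5.0000, 1.0000)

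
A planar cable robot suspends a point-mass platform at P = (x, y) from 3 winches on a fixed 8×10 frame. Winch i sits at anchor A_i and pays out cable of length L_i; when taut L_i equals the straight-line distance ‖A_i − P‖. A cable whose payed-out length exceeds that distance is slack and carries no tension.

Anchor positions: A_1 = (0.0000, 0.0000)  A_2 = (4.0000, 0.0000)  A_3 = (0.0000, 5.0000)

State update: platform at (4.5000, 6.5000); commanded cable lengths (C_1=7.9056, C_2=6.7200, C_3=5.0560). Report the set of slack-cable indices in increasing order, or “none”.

2, 3

i=1: geometric 7.9057 vs commanded 7.9056 ⇒ taut
i=2: geometric 6.5192 vs commanded 6.7200 ⇒ slack
i=3: geometric 4.7434 vs commanded 5.0560 ⇒ slack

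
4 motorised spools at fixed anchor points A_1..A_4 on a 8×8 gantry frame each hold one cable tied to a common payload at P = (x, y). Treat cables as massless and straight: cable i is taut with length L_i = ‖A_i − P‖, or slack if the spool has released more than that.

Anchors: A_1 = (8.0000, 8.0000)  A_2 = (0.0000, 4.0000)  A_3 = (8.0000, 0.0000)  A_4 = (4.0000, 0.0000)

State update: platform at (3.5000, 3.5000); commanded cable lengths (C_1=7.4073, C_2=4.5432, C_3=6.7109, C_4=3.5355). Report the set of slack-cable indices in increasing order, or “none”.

1, 2, 3

i=1: geometric 6.3640 vs commanded 7.4073 ⇒ slack
i=2: geometric 3.5355 vs commanded 4.5432 ⇒ slack
i=3: geometric 5.7009 vs commanded 6.7109 ⇒ slack
i=4: geometric 3.5355 vs commanded 3.5355 ⇒ taut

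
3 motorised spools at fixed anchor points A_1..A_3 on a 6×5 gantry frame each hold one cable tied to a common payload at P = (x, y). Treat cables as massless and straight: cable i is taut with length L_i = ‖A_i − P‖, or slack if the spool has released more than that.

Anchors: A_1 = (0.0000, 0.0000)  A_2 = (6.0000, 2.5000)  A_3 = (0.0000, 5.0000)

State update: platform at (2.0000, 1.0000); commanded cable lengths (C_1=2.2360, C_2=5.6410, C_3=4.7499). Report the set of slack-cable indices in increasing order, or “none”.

cable 1: √((-2.0000)²+(-1.0000)²)=2.2361, C_1=2.2360: taut
cable 2: √((4.0000)²+(1.5000)²)=4.2720, C_2=5.6410: slack
cable 3: √((-2.0000)²+(4.0000)²)=4.4721, C_3=4.7499: slack

2, 3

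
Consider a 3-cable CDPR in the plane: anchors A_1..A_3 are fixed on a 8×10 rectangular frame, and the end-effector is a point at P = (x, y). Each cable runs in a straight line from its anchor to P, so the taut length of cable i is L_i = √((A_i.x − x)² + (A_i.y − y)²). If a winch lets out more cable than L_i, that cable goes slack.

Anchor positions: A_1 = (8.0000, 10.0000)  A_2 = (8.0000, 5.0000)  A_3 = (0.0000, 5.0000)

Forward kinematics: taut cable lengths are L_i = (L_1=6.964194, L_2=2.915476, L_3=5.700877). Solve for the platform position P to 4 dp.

(5.5000, 3.5000)

each cable: (A_i−P)·(A_i−P) = L_i²; let k_i = ‖A_i‖²−L_i²
k_1 = 64.0000+100.0000−48.5000 = 115.5000
row 1: 0.0000x + 10.0000y = 35.0000  (k_2=80.5000)
row 2: 16.0000x + 10.0000y = 123.0000  (k_3=-7.5000)
Cramer on rows 1–2 → x = 5.5000, y = 3.5000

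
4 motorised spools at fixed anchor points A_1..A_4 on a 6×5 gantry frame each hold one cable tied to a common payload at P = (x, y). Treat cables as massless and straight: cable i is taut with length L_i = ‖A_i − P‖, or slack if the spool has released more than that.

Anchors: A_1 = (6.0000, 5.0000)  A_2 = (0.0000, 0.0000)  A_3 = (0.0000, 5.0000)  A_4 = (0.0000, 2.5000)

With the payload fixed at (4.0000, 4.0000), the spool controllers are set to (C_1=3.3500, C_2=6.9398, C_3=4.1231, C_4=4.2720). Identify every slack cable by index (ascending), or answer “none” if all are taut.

1, 2

cable 1: L_1 = ‖A_1−P‖ = 2.2361;  C_1 = 3.3500 → slack
cable 2: L_2 = ‖A_2−P‖ = 5.6569;  C_2 = 6.9398 → slack
cable 3: L_3 = ‖A_3−P‖ = 4.1231;  C_3 = 4.1231 → taut
cable 4: L_4 = ‖A_4−P‖ = 4.2720;  C_4 = 4.2720 → taut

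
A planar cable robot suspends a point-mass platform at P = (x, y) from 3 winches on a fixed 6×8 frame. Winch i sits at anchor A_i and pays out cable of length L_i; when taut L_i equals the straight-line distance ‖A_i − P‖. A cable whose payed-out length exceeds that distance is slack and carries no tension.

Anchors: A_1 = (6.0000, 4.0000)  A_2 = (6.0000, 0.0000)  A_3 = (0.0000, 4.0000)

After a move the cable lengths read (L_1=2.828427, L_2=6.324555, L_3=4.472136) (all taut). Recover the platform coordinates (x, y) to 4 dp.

(4.0000, 6.0000)

circle eqns → linear via eq_j − eq_1; set q_j = A_j·A_j − L_j²
q_1 = 36.0000+16.0000−8.0000 = 44.0000
0.0000·x + 8.0000·y = q_1−q_2 = 48.0000
12.0000·x + 0.0000·y = q_1−q_3 = 48.0000
solve first two rows → x=4.0000, y=6.0000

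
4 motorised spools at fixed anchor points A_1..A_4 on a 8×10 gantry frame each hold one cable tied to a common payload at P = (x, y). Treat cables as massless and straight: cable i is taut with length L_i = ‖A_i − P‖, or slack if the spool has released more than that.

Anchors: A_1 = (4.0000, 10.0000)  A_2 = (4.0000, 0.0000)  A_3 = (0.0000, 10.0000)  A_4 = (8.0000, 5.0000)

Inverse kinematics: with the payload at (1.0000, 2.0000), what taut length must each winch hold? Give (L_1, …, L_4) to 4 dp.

L_1 = √((4.0000−1.0000)² + (10.0000−2.0000)²) = 8.5440
L_2 = √((4.0000−1.0000)² + (0.0000−2.0000)²) = 3.6056
L_3 = √((0.0000−1.0000)² + (10.0000−2.0000)²) = 8.0623
L_4 = √((8.0000−1.0000)² + (5.0000−2.0000)²) = 7.6158

(8.5440, 3.6056, 8.0623, 7.6158)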